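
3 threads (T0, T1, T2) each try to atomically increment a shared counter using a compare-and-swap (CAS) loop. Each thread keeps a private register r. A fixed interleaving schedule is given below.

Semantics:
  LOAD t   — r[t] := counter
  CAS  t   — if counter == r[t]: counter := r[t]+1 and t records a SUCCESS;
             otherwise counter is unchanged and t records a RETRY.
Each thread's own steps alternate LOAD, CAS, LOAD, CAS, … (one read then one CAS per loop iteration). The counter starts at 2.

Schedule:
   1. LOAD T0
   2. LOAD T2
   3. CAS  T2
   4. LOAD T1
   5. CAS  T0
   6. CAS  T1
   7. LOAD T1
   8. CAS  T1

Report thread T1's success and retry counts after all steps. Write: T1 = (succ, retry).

T0 LOAD — after: cnt=2, r=2 — load
T2 LOAD — after: cnt=2, r=2 — load
T2 CAS — after: cnt=3, r=2 — ok
T1 LOAD — after: cnt=3, r=3 — load
T0 CAS — after: cnt=3, r=2 — retry
T1 CAS — after: cnt=4, r=3 — ok
T1 LOAD — after: cnt=4, r=4 — load
T1 CAS — after: cnt=5, r=4 — ok

T1 = (2, 0)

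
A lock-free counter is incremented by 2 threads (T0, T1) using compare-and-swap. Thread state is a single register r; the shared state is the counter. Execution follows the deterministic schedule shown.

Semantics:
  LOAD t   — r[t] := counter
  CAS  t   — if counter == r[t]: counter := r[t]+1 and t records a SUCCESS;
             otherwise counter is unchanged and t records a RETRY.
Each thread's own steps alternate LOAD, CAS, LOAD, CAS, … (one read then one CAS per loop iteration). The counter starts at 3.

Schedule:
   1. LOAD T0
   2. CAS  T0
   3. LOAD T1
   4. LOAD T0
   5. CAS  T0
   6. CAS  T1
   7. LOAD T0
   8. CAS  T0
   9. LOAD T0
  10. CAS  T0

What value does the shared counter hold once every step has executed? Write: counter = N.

1. LOAD T0 → mem=3 r[T0]=3 [LOAD]
2. CAS T0 → mem=4 r[T0]=3 [OK]
3. LOAD T1 → mem=4 r[T1]=4 [LOAD]
4. LOAD T0 → mem=4 r[T0]=4 [LOAD]
5. CAS T0 → mem=5 r[T0]=4 [OK]
6. CAS T1 → mem=5 r[T1]=4 [RETRY]
7. LOAD T0 → mem=5 r[T0]=5 [LOAD]
8. CAS T0 → mem=6 r[T0]=5 [OK]
9. LOAD T0 → mem=6 r[T0]=6 [LOAD]
10. CAS T0 → mem=7 r[T0]=6 [OK]

counter = 7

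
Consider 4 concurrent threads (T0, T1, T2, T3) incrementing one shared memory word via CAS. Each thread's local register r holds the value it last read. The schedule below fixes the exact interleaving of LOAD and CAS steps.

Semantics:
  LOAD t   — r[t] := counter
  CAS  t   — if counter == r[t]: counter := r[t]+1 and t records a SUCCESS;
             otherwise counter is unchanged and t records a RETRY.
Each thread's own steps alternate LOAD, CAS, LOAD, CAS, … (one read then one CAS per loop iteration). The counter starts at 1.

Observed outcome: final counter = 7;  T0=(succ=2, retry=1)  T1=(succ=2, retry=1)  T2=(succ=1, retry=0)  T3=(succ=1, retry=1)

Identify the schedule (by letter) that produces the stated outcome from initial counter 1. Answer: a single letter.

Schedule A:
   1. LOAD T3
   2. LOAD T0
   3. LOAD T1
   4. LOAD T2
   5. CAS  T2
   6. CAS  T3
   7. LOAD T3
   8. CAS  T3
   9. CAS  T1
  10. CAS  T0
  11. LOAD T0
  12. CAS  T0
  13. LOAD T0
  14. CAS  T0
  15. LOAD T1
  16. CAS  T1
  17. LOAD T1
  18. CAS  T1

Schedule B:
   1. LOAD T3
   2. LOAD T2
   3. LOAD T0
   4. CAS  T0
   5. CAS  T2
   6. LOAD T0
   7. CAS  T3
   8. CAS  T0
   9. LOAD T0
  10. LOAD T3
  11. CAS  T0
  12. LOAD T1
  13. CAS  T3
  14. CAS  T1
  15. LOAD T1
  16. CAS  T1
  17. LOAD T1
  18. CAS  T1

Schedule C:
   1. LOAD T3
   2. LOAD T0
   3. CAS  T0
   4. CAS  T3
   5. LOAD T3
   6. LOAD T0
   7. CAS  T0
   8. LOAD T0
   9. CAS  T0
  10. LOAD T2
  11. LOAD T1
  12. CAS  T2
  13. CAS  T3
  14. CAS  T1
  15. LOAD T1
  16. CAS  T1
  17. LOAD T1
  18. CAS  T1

Run A:
step 1: T3 LOAD ⇒ load; ctr=1 reg=1
step 2: T0 LOAD ⇒ load; ctr=1 reg=1
step 3: T1 LOAD ⇒ load; ctr=1 reg=1
step 4: T2 LOAD ⇒ load; ctr=1 reg=1
step 5: T2 CAS ⇒ ok; ctr=2 reg=1
step 6: T3 CAS ⇒ retry; ctr=2 reg=1
step 7: T3 LOAD ⇒ load; ctr=2 reg=2
step 8: T3 CAS ⇒ ok; ctr=3 reg=2
step 9: T1 CAS ⇒ retry; ctr=3 reg=1
step 10: T0 CAS ⇒ retry; ctr=3 reg=1
step 11: T0 LOAD ⇒ load; ctr=3 reg=3
step 12: T0 CAS ⇒ ok; ctr=4 reg=3
step 13: T0 LOAD ⇒ load; ctr=4 reg=4
step 14: T0 CAS ⇒ ok; ctr=5 reg=4
step 15: T1 LOAD ⇒ load; ctr=5 reg=5
step 16: T1 CAS ⇒ ok; ctr=6 reg=5
step 17: T1 LOAD ⇒ load; ctr=6 reg=6
step 18: T1 CAS ⇒ ok; ctr=7 reg=6

A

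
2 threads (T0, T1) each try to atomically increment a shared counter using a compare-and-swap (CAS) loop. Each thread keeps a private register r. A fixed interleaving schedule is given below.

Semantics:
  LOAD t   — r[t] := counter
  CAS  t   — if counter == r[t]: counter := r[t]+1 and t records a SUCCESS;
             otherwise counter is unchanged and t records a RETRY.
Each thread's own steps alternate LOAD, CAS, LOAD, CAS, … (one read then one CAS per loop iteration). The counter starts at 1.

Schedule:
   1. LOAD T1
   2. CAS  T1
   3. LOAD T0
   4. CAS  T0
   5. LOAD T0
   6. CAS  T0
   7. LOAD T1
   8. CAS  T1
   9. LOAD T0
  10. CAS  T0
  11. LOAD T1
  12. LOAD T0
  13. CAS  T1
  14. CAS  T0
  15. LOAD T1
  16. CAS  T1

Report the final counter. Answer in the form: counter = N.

counter = 8

[1] T1.load  rd  (counter 1, T1.r 1)
[2] T1.cas  hit  (counter 2, T1.r 1)
[3] T0.load  rd  (counter 2, T0.r 2)
[4] T0.cas  hit  (counter 3, T0.r 2)
[5] T0.load  rd  (counter 3, T0.r 3)
[6] T0.cas  hit  (counter 4, T0.r 3)
[7] T1.load  rd  (counter 4, T1.r 4)
[8] T1.cas  hit  (counter 5, T1.r 4)
[9] T0.load  rd  (counter 5, T0.r 5)
[10] T0.cas  hit  (counter 6, T0.r 5)
[11] T1.load  rd  (counter 6, T1.r 6)
[12] T0.load  rd  (counter 6, T0.r 6)
[13] T1.cas  hit  (counter 7, T1.r 6)
[14] T0.cas  miss  (counter 7, T0.r 6)
[15] T1.load  rd  (counter 7, T1.r 7)
[16] T1.cas  hit  (counter 8, T1.r 7)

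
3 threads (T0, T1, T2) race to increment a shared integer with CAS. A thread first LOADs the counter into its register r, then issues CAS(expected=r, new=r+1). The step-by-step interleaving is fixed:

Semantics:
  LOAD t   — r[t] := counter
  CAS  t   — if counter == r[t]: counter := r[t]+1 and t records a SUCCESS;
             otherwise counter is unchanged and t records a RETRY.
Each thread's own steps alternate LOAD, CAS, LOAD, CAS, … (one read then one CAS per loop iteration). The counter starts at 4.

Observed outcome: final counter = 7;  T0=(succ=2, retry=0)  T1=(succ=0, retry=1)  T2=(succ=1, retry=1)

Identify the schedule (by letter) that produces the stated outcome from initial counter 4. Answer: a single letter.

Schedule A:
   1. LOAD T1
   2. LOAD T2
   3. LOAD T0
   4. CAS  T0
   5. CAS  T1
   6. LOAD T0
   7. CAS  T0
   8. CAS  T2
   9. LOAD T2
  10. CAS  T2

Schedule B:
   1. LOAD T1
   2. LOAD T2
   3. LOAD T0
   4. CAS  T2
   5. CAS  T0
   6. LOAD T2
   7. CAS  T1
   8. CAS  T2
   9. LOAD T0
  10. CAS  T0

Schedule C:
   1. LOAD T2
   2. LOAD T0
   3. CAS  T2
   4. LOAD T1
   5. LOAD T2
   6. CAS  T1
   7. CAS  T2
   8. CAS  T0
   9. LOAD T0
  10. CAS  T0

Simulating candidate A:
1. LOAD T1 → mem=4 r[T1]=4 [LOAD]
2. LOAD T2 → mem=4 r[T2]=4 [LOAD]
3. LOAD T0 → mem=4 r[T0]=4 [LOAD]
4. CAS T0 → mem=5 r[T0]=4 [OK]
5. CAS T1 → mem=5 r[T1]=4 [RETRY]
6. LOAD T0 → mem=5 r[T0]=5 [LOAD]
7. CAS T0 → mem=6 r[T0]=5 [OK]
8. CAS T2 → mem=6 r[T2]=4 [RETRY]
9. LOAD T2 → mem=6 r[T2]=6 [LOAD]
10. CAS T2 → mem=7 r[T2]=6 [OK]

A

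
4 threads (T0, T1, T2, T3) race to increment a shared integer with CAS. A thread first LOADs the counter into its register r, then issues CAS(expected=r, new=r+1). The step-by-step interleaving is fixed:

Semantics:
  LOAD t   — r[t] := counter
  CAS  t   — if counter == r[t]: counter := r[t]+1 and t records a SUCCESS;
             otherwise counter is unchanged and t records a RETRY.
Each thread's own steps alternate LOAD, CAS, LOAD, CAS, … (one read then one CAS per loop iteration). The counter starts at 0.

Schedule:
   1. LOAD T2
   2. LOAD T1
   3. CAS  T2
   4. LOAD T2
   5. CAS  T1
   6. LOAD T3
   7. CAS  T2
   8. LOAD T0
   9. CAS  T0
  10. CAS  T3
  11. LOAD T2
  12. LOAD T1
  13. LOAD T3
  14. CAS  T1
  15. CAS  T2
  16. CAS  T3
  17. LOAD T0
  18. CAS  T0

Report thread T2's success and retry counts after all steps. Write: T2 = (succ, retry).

   1) LOAD T2:  M=0  r_T2=0
   2) LOAD T1:  M=0  r_T1=0
   3) CAS  T2:  M=1  r_T2=0 ✓
   4) LOAD T2:  M=1  r_T2=1
   5) CAS  T1:  M=1  r_T1=0 ✗
   6) LOAD T3:  M=1  r_T3=1
   7) CAS  T2:  M=2  r_T2=1 ✓
   8) LOAD T0:  M=2  r_T0=2
   9) CAS  T0:  M=3  r_T0=2 ✓
  10) CAS  T3:  M=3  r_T3=1 ✗
  11) LOAD T2:  M=3  r_T2=3
  12) LOAD T1:  M=3  r_T1=3
  13) LOAD T3:  M=3  r_T3=3
  14) CAS  T1:  M=4  r_T1=3 ✓
  15) CAS  T2:  M=4  r_T2=3 ✗
  16) CAS  T3:  M=4  r_T3=3 ✗
  17) LOAD T0:  M=4  r_T0=4
  18) CAS  T0:  M=5  r_T0=4 ✓

T2 = (2, 1)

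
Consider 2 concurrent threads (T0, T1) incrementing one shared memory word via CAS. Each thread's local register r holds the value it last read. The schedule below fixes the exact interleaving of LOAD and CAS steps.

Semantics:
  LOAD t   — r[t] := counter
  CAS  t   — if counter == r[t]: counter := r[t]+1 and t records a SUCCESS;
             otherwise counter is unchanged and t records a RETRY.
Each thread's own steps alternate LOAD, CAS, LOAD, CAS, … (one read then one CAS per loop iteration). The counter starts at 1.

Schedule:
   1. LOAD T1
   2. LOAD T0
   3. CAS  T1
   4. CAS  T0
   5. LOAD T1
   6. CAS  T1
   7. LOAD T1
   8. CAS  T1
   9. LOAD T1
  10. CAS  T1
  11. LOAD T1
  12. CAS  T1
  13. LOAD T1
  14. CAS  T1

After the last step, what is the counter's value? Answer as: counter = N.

counter = 7

1. LOAD T1 → mem=1 r[T1]=1 [LOAD]
2. LOAD T0 → mem=1 r[T0]=1 [LOAD]
3. CAS T1 → mem=2 r[T1]=1 [OK]
4. CAS T0 → mem=2 r[T0]=1 [RETRY]
5. LOAD T1 → mem=2 r[T1]=2 [LOAD]
6. CAS T1 → mem=3 r[T1]=2 [OK]
7. LOAD T1 → mem=3 r[T1]=3 [LOAD]
8. CAS T1 → mem=4 r[T1]=3 [OK]
9. LOAD T1 → mem=4 r[T1]=4 [LOAD]
10. CAS T1 → mem=5 r[T1]=4 [OK]
11. LOAD T1 → mem=5 r[T1]=5 [LOAD]
12. CAS T1 → mem=6 r[T1]=5 [OK]
13. LOAD T1 → mem=6 r[T1]=6 [LOAD]
14. CAS T1 → mem=7 r[T1]=6 [OK]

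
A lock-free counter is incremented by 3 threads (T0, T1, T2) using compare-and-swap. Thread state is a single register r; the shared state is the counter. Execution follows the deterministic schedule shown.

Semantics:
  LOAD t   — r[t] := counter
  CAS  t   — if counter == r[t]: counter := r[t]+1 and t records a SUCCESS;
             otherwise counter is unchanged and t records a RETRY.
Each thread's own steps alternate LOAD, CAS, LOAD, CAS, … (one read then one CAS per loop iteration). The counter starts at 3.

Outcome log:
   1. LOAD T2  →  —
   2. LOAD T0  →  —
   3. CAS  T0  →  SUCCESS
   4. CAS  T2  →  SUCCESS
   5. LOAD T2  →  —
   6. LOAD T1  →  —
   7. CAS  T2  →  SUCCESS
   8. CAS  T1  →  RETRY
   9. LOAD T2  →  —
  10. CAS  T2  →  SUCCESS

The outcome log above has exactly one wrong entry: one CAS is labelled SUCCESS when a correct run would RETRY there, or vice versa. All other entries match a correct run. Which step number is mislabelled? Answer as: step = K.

step = 4

Re-executing:
step 1: T2 LOAD ⇒ load; ctr=3 reg=3
step 2: T0 LOAD ⇒ load; ctr=3 reg=3
step 3: T0 CAS ⇒ ok; ctr=4 reg=3
step 4: T2 CAS ⇒ retry; ctr=4 reg=3
step 5: T2 LOAD ⇒ load; ctr=4 reg=4
step 6: T1 LOAD ⇒ load; ctr=4 reg=4
step 7: T2 CAS ⇒ ok; ctr=5 reg=4
step 8: T1 CAS ⇒ retry; ctr=5 reg=4
step 9: T2 LOAD ⇒ load; ctr=5 reg=5
step 10: T2 CAS ⇒ ok; ctr=6 reg=5
Flip is step 4.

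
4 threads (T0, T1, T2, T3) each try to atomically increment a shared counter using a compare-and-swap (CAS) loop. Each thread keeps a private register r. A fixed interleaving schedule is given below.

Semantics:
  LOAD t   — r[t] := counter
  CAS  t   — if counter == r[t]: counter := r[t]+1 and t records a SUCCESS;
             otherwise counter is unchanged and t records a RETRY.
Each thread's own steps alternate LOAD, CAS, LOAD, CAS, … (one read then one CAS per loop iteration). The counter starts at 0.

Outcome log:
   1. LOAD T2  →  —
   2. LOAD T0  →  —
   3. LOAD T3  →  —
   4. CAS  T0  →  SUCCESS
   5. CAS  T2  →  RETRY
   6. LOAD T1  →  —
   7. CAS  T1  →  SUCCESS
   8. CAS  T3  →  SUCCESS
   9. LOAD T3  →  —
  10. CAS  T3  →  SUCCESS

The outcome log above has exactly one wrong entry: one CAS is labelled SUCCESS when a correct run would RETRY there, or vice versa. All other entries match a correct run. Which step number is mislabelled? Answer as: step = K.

Re-executing:
#1 T2 reads 0
#2 T0 reads 0
#3 T3 reads 0
#4 T0 CAS(0→1) writes; counter now 1
#5 T2 CAS(0→1) fails; counter now 1
#6 T1 reads 1
#7 T1 CAS(1→2) writes; counter now 2
#8 T3 CAS(0→1) fails; counter now 2
#9 T3 reads 2
#10 T3 CAS(2→3) writes; counter now 3
Mismatch at 8.

step = 8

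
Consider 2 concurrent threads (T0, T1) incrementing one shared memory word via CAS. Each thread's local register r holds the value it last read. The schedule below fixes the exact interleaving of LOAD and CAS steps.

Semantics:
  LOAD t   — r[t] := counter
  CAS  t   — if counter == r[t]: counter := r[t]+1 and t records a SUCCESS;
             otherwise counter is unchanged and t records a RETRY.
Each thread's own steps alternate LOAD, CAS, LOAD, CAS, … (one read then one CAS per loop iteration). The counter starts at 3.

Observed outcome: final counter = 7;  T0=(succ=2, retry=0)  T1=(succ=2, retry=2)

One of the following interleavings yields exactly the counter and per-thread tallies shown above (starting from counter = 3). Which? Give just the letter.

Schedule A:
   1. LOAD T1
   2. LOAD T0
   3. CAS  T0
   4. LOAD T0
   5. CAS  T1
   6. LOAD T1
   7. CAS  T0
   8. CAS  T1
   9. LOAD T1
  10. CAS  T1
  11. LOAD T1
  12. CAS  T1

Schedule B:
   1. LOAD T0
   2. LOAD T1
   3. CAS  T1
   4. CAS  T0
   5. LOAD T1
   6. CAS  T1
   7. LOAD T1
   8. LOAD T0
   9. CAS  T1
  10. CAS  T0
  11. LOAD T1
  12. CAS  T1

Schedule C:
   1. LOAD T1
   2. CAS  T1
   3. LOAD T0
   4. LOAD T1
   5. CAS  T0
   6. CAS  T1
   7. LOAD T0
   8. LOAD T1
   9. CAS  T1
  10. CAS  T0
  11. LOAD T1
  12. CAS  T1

Tracing schedule A:
T1 LOAD — after: cnt=3, r=3 — load
T0 LOAD — after: cnt=3, r=3 — load
T0 CAS — after: cnt=4, r=3 — ok
T0 LOAD — after: cnt=4, r=4 — load
T1 CAS — after: cnt=4, r=3 — retry
T1 LOAD — after: cnt=4, r=4 — load
T0 CAS — after: cnt=5, r=4 — ok
T1 CAS — after: cnt=5, r=4 — retry
T1 LOAD — after: cnt=5, r=5 — load
T1 CAS — after: cnt=6, r=5 — ok
T1 LOAD — after: cnt=6, r=6 — load
T1 CAS — after: cnt=7, r=6 — ok

A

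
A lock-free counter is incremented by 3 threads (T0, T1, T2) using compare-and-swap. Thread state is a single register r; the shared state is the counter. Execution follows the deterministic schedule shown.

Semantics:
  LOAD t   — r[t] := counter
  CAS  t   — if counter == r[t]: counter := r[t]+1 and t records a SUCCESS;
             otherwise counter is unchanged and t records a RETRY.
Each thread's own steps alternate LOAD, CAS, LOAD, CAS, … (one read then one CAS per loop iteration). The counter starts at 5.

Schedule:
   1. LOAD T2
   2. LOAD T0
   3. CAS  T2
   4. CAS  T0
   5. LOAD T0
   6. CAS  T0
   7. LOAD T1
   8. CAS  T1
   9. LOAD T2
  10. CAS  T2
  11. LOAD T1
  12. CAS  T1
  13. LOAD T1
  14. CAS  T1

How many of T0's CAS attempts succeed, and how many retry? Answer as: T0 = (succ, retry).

step 1: T2 LOAD ⇒ load; ctr=5 reg=5
step 2: T0 LOAD ⇒ load; ctr=5 reg=5
step 3: T2 CAS ⇒ ok; ctr=6 reg=5
step 4: T0 CAS ⇒ retry; ctr=6 reg=5
step 5: T0 LOAD ⇒ load; ctr=6 reg=6
step 6: T0 CAS ⇒ ok; ctr=7 reg=6
step 7: T1 LOAD ⇒ load; ctr=7 reg=7
step 8: T1 CAS ⇒ ok; ctr=8 reg=7
step 9: T2 LOAD ⇒ load; ctr=8 reg=8
step 10: T2 CAS ⇒ ok; ctr=9 reg=8
step 11: T1 LOAD ⇒ load; ctr=9 reg=9
step 12: T1 CAS ⇒ ok; ctr=10 reg=9
step 13: T1 LOAD ⇒ load; ctr=10 reg=10
step 14: T1 CAS ⇒ ok; ctr=11 reg=10

T0 = (1, 1)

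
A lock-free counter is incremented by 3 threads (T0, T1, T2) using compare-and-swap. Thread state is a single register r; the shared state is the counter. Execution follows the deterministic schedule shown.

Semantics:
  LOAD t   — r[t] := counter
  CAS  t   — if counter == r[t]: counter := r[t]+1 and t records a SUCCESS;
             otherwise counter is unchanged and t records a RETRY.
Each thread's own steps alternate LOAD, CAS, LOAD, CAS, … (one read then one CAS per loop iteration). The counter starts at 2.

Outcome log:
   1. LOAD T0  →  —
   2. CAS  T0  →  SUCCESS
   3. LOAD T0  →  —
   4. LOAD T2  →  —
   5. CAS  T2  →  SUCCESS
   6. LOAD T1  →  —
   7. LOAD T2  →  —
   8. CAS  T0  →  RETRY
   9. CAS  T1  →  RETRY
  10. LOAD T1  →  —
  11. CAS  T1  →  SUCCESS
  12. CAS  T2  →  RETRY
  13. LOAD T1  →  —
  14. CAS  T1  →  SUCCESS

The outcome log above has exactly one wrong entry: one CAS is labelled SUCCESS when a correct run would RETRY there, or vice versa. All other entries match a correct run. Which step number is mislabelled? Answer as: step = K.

Re-executing:
step 1: T0 LOAD ⇒ load; ctr=2 reg=2
step 2: T0 CAS ⇒ ok; ctr=3 reg=2
step 3: T0 LOAD ⇒ load; ctr=3 reg=3
step 4: T2 LOAD ⇒ load; ctr=3 reg=3
step 5: T2 CAS ⇒ ok; ctr=4 reg=3
step 6: T1 LOAD ⇒ load; ctr=4 reg=4
step 7: T2 LOAD ⇒ load; ctr=4 reg=4
step 8: T0 CAS ⇒ retry; ctr=4 reg=3
step 9: T1 CAS ⇒ ok; ctr=5 reg=4
step 10: T1 LOAD ⇒ load; ctr=5 reg=5
step 11: T1 CAS ⇒ ok; ctr=6 reg=5
step 12: T2 CAS ⇒ retry; ctr=6 reg=4
step 13: T1 LOAD ⇒ load; ctr=6 reg=6
step 14: T1 CAS ⇒ ok; ctr=7 reg=6
Flip is step 9.

step = 9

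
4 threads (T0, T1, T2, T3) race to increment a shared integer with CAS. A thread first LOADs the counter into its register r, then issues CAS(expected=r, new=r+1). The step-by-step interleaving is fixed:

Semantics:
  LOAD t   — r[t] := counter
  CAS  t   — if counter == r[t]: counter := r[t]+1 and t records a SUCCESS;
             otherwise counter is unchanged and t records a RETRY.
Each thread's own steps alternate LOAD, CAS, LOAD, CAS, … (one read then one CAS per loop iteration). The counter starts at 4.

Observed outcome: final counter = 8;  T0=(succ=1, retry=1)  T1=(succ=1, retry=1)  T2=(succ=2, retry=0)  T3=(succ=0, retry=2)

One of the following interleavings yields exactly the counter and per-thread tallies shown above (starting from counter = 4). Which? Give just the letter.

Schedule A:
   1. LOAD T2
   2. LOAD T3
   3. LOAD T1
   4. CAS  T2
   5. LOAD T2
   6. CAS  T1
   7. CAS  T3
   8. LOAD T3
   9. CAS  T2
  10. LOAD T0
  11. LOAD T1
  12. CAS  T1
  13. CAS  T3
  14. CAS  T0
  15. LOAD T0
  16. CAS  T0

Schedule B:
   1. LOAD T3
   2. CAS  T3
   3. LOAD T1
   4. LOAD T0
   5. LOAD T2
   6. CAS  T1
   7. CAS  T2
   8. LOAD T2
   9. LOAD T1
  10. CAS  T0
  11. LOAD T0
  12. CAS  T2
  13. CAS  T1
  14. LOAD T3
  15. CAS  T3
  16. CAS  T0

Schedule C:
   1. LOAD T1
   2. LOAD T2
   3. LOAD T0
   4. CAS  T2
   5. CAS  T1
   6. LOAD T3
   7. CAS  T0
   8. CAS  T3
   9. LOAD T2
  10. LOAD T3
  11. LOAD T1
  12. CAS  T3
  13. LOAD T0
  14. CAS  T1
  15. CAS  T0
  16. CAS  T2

Tracing schedule A:
#1 T2 reads 4
#2 T3 reads 4
#3 T1 reads 4
#4 T2 CAS(4→5) writes; counter now 5
#5 T2 reads 5
#6 T1 CAS(4→5) fails; counter now 5
#7 T3 CAS(4→5) fails; counter now 5
#8 T3 reads 5
#9 T2 CAS(5→6) writes; counter now 6
#10 T0 reads 6
#11 T1 reads 6
#12 T1 CAS(6→7) writes; counter now 7
#13 T3 CAS(5→6) fails; counter now 7
#14 T0 CAS(6→7) fails; counter now 7
#15 T0 reads 7
#16 T0 CAS(7→8) writes; counter now 8

A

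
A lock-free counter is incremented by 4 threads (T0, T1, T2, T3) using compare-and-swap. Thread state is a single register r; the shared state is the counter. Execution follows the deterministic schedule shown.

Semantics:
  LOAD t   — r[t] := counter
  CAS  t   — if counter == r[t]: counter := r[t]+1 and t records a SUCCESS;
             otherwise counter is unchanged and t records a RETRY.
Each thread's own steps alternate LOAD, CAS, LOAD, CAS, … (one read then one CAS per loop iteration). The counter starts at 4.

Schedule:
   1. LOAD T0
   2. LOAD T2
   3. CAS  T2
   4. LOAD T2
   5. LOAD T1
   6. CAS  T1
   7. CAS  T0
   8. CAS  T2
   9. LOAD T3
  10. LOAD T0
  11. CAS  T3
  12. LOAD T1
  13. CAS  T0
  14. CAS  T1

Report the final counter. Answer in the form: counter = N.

counter = 8

[1] T0.load  rd  (counter 4, T0.r 4)
[2] T2.load  rd  (counter 4, T2.r 4)
[3] T2.cas  hit  (counter 5, T2.r 4)
[4] T2.load  rd  (counter 5, T2.r 5)
[5] T1.load  rd  (counter 5, T1.r 5)
[6] T1.cas  hit  (counter 6, T1.r 5)
[7] T0.cas  miss  (counter 6, T0.r 4)
[8] T2.cas  miss  (counter 6, T2.r 5)
[9] T3.load  rd  (counter 6, T3.r 6)
[10] T0.load  rd  (counter 6, T0.r 6)
[11] T3.cas  hit  (counter 7, T3.r 6)
[12] T1.load  rd  (counter 7, T1.r 7)
[13] T0.cas  miss  (counter 7, T0.r 6)
[14] T1.cas  hit  (counter 8, T1.r 7)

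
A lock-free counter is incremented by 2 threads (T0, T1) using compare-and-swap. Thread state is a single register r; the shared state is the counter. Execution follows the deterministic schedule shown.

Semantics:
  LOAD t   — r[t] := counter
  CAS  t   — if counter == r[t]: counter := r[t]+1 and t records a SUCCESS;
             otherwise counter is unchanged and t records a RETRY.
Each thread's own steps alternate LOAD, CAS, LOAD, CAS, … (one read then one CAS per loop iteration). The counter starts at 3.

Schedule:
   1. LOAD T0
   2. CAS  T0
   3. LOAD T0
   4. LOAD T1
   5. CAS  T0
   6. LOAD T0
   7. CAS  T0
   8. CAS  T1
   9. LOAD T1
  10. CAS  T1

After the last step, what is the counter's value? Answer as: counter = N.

counter = 7

[1] T0.load  rd  (counter 3, T0.r 3)
[2] T0.cas  hit  (counter 4, T0.r 3)
[3] T0.load  rd  (counter 4, T0.r 4)
[4] T1.load  rd  (counter 4, T1.r 4)
[5] T0.cas  hit  (counter 5, T0.r 4)
[6] T0.load  rd  (counter 5, T0.r 5)
[7] T0.cas  hit  (counter 6, T0.r 5)
[8] T1.cas  miss  (counter 6, T1.r 4)
[9] T1.load  rd  (counter 6, T1.r 6)
[10] T1.cas  hit  (counter 7, T1.r 6)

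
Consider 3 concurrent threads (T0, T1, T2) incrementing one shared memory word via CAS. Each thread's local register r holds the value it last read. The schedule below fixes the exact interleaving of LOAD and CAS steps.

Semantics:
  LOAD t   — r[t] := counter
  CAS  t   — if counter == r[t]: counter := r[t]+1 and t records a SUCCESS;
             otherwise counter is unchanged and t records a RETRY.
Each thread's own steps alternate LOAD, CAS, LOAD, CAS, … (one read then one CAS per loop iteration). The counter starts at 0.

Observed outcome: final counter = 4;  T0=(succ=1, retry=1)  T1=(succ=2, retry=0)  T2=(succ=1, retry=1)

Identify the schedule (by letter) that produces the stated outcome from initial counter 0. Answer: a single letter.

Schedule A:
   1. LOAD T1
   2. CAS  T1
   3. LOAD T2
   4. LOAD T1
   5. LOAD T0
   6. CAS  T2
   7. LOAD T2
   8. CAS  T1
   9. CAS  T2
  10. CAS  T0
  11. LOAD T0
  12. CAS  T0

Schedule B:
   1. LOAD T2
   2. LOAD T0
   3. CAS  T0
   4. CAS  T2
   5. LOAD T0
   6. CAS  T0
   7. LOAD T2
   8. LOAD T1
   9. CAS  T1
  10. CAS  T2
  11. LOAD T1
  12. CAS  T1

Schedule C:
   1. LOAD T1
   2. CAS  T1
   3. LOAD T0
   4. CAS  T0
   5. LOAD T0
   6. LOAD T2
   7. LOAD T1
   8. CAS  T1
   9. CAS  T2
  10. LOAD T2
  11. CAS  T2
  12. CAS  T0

C

Run C:
[1] T1.load  rd  (counter 0, T1.r 0)
[2] T1.cas  hit  (counter 1, T1.r 0)
[3] T0.load  rd  (counter 1, T0.r 1)
[4] T0.cas  hit  (counter 2, T0.r 1)
[5] T0.load  rd  (counter 2, T0.r 2)
[6] T2.load  rd  (counter 2, T2.r 2)
[7] T1.load  rd  (counter 2, T1.r 2)
[8] T1.cas  hit  (counter 3, T1.r 2)
[9] T2.cas  miss  (counter 3, T2.r 2)
[10] T2.load  rd  (counter 3, T2.r 3)
[11] T2.cas  hit  (counter 4, T2.r 3)
[12] T0.cas  miss  (counter 4, T0.r 2)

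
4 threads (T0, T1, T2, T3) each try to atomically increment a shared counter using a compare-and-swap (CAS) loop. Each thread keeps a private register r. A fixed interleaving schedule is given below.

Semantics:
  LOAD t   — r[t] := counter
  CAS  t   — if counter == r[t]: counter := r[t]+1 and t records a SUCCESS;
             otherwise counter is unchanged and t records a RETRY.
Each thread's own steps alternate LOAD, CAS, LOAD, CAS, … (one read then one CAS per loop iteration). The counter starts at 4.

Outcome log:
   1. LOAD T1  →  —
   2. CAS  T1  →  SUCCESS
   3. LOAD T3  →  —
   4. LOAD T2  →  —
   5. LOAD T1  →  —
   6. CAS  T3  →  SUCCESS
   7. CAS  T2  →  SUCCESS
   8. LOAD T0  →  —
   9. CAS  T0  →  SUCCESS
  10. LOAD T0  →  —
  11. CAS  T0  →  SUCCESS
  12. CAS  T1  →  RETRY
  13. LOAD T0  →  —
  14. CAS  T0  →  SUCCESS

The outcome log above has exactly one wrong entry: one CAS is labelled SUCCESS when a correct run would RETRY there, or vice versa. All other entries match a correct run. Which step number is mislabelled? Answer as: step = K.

Correct run:
step 1: T1 LOAD ⇒ load; ctr=4 reg=4
step 2: T1 CAS ⇒ ok; ctr=5 reg=4
step 3: T3 LOAD ⇒ load; ctr=5 reg=5
step 4: T2 LOAD ⇒ load; ctr=5 reg=5
step 5: T1 LOAD ⇒ load; ctr=5 reg=5
step 6: T3 CAS ⇒ ok; ctr=6 reg=5
step 7: T2 CAS ⇒ retry; ctr=6 reg=5
step 8: T0 LOAD ⇒ load; ctr=6 reg=6
step 9: T0 CAS ⇒ ok; ctr=7 reg=6
step 10: T0 LOAD ⇒ load; ctr=7 reg=7
step 11: T0 CAS ⇒ ok; ctr=8 reg=7
step 12: T1 CAS ⇒ retry; ctr=8 reg=5
step 13: T0 LOAD ⇒ load; ctr=8 reg=8
step 14: T0 CAS ⇒ ok; ctr=9 reg=8
Log disagrees first at step 7.

step = 7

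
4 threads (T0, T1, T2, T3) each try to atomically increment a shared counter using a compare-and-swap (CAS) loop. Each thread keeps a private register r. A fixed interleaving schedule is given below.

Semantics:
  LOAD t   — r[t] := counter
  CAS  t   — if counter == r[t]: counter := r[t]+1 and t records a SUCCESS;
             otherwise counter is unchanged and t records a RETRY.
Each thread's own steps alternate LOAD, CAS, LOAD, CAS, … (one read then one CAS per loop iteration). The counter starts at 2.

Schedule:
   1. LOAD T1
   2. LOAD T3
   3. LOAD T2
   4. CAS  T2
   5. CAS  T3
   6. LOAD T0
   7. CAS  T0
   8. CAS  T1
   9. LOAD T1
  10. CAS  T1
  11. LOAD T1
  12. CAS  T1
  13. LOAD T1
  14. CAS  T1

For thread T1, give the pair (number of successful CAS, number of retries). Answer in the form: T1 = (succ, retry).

T1 = (3, 1)

step 1: T1 LOAD ⇒ load; ctr=2 reg=2
step 2: T3 LOAD ⇒ load; ctr=2 reg=2
step 3: T2 LOAD ⇒ load; ctr=2 reg=2
step 4: T2 CAS ⇒ ok; ctr=3 reg=2
step 5: T3 CAS ⇒ retry; ctr=3 reg=2
step 6: T0 LOAD ⇒ load; ctr=3 reg=3
step 7: T0 CAS ⇒ ok; ctr=4 reg=3
step 8: T1 CAS ⇒ retry; ctr=4 reg=2
step 9: T1 LOAD ⇒ load; ctr=4 reg=4
step 10: T1 CAS ⇒ ok; ctr=5 reg=4
step 11: T1 LOAD ⇒ load; ctr=5 reg=5
step 12: T1 CAS ⇒ ok; ctr=6 reg=5
step 13: T1 LOAD ⇒ load; ctr=6 reg=6
step 14: T1 CAS ⇒ ok; ctr=7 reg=6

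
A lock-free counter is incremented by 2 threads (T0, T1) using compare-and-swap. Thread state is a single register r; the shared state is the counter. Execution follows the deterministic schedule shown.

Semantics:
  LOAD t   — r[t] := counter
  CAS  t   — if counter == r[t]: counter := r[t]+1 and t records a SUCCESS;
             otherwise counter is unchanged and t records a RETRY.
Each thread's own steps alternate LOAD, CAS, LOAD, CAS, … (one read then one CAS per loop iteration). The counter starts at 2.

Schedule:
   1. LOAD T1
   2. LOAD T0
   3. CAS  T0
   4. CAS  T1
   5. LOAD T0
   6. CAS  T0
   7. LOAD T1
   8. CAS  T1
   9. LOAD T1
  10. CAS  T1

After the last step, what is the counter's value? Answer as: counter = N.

[1] T1.load  rd  (counter 2, T1.r 2)
[2] T0.load  rd  (counter 2, T0.r 2)
[3] T0.cas  hit  (counter 3, T0.r 2)
[4] T1.cas  miss  (counter 3, T1.r 2)
[5] T0.load  rd  (counter 3, T0.r 3)
[6] T0.cas  hit  (counter 4, T0.r 3)
[7] T1.load  rd  (counter 4, T1.r 4)
[8] T1.cas  hit  (counter 5, T1.r 4)
[9] T1.load  rd  (counter 5, T1.r 5)
[10] T1.cas  hit  (counter 6, T1.r 5)

counter = 6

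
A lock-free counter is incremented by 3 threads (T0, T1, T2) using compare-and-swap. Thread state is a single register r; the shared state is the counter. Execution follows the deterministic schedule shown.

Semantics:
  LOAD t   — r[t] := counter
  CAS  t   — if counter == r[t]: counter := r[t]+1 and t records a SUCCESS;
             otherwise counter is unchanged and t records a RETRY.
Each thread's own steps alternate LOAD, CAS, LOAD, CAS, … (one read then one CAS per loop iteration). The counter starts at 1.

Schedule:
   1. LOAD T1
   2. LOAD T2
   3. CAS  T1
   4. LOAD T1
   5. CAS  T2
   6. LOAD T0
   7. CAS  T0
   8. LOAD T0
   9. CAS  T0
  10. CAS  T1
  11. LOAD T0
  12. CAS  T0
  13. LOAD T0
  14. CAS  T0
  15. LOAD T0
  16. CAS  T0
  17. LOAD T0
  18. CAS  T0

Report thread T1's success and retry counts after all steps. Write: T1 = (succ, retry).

T1 = (1, 1)

[1] T1.load  rd  (counter 1, T1.r 1)
[2] T2.load  rd  (counter 1, T2.r 1)
[3] T1.cas  hit  (counter 2, T1.r 1)
[4] T1.load  rd  (counter 2, T1.r 2)
[5] T2.cas  miss  (counter 2, T2.r 1)
[6] T0.load  rd  (counter 2, T0.r 2)
[7] T0.cas  hit  (counter 3, T0.r 2)
[8] T0.load  rd  (counter 3, T0.r 3)
[9] T0.cas  hit  (counter 4, T0.r 3)
[10] T1.cas  miss  (counter 4, T1.r 2)
[11] T0.load  rd  (counter 4, T0.r 4)
[12] T0.cas  hit  (counter 5, T0.r 4)
[13] T0.load  rd  (counter 5, T0.r 5)
[14] T0.cas  hit  (counter 6, T0.r 5)
[15] T0.load  rd  (counter 6, T0.r 6)
[16] T0.cas  hit  (counter 7, T0.r 6)
[17] T0.load  rd  (counter 7, T0.r 7)
[18] T0.cas  hit  (counter 8, T0.r 7)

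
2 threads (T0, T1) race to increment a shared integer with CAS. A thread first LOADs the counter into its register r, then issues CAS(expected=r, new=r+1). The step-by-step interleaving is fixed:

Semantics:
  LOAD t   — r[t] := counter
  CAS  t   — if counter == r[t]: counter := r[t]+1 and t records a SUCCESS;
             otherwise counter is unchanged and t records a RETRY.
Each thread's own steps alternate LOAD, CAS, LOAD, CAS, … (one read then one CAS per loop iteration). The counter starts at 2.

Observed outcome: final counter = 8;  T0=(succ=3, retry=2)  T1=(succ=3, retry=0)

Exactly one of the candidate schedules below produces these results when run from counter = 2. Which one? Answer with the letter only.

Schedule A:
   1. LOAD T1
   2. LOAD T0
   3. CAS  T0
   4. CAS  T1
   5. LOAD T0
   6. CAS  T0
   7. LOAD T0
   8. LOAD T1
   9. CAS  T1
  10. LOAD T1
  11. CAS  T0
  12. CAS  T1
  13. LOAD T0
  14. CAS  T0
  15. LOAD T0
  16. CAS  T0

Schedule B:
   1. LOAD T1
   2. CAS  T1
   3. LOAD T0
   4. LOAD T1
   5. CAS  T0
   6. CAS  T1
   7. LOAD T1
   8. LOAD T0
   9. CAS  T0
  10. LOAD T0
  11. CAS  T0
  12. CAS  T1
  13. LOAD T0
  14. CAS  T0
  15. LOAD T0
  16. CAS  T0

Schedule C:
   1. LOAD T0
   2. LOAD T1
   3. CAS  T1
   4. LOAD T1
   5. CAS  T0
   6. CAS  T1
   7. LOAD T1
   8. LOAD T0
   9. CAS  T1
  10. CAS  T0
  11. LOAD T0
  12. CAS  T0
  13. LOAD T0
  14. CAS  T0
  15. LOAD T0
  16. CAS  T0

Run C:
1. LOAD T0 → mem=2 r[T0]=2 [LOAD]
2. LOAD T1 → mem=2 r[T1]=2 [LOAD]
3. CAS T1 → mem=3 r[T1]=2 [OK]
4. LOAD T1 → mem=3 r[T1]=3 [LOAD]
5. CAS T0 → mem=3 r[T0]=2 [RETRY]
6. CAS T1 → mem=4 r[T1]=3 [OK]
7. LOAD T1 → mem=4 r[T1]=4 [LOAD]
8. LOAD T0 → mem=4 r[T0]=4 [LOAD]
9. CAS T1 → mem=5 r[T1]=4 [OK]
10. CAS T0 → mem=5 r[T0]=4 [RETRY]
11. LOAD T0 → mem=5 r[T0]=5 [LOAD]
12. CAS T0 → mem=6 r[T0]=5 [OK]
13. LOAD T0 → mem=6 r[T0]=6 [LOAD]
14. CAS T0 → mem=7 r[T0]=6 [OK]
15. LOAD T0 → mem=7 r[T0]=7 [LOAD]
16. CAS T0 → mem=8 r[T0]=7 [OK]

C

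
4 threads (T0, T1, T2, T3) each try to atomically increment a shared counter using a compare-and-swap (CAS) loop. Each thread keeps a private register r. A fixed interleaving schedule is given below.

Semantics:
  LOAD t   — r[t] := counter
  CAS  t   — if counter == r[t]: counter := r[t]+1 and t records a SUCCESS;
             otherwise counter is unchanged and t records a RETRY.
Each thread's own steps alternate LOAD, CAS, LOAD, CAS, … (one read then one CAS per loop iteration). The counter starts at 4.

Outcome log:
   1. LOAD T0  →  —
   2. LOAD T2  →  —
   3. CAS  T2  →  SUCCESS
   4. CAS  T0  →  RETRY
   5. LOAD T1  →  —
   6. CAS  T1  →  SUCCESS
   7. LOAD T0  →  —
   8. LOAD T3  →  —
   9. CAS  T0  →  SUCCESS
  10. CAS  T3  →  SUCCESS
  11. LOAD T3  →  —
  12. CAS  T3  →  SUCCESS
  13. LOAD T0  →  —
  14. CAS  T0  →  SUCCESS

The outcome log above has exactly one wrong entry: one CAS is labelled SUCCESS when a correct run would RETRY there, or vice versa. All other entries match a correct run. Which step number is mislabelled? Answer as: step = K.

step = 10

Re-executing:
[1] T0.load  rd  (counter 4, T0.r 4)
[2] T2.load  rd  (counter 4, T2.r 4)
[3] T2.cas  hit  (counter 5, T2.r 4)
[4] T0.cas  miss  (counter 5, T0.r 4)
[5] T1.load  rd  (counter 5, T1.r 5)
[6] T1.cas  hit  (counter 6, T1.r 5)
[7] T0.load  rd  (counter 6, T0.r 6)
[8] T3.load  rd  (counter 6, T3.r 6)
[9] T0.cas  hit  (counter 7, T0.r 6)
[10] T3.cas  miss  (counter 7, T3.r 6)
[11] T3.load  rd  (counter 7, T3.r 7)
[12] T3.cas  hit  (counter 8, T3.r 7)
[13] T0.load  rd  (counter 8, T0.r 8)
[14] T0.cas  hit  (counter 9, T0.r 8)
Log disagrees first at step 10.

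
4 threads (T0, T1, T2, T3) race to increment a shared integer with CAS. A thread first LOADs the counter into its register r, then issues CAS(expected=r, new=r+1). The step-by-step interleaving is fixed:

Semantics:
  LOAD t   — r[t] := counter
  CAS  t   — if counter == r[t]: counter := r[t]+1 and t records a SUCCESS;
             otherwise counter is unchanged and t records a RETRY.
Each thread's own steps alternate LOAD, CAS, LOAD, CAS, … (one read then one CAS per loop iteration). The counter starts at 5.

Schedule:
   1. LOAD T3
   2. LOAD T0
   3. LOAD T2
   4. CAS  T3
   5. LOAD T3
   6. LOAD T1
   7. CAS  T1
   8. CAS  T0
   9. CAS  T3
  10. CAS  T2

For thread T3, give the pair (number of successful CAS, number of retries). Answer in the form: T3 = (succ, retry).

1. LOAD T3 → mem=5 r[T3]=5 [LOAD]
2. LOAD T0 → mem=5 r[T0]=5 [LOAD]
3. LOAD T2 → mem=5 r[T2]=5 [LOAD]
4. CAS T3 → mem=6 r[T3]=5 [OK]
5. LOAD T3 → mem=6 r[T3]=6 [LOAD]
6. LOAD T1 → mem=6 r[T1]=6 [LOAD]
7. CAS T1 → mem=7 r[T1]=6 [OK]
8. CAS T0 → mem=7 r[T0]=5 [RETRY]
9. CAS T3 → mem=7 r[T3]=6 [RETRY]
10. CAS T2 → mem=7 r[T2]=5 [RETRY]

T3 = (1, 1)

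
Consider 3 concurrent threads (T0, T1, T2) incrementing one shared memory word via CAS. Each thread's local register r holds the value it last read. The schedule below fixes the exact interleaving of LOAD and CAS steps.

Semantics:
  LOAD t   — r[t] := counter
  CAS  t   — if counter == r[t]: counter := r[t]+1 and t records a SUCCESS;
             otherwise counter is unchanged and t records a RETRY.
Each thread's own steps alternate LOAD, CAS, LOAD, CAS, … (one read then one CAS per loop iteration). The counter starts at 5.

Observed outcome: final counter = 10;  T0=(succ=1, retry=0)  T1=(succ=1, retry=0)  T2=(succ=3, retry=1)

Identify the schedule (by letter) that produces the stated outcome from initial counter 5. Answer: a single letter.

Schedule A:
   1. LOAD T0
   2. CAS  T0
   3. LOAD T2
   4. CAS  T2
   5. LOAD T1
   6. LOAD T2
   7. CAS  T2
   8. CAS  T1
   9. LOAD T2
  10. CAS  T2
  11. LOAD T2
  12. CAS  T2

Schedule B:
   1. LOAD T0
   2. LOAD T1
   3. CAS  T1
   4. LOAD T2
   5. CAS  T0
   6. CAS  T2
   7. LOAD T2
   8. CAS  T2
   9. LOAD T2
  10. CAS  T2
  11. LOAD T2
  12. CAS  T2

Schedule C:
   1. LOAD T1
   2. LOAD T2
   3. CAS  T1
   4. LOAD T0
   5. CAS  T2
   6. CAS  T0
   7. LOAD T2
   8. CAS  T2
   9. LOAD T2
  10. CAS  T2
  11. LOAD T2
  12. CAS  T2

Simulating candidate C:
#1 T1 reads 5
#2 T2 reads 5
#3 T1 CAS(5→6) writes; counter now 6
#4 T0 reads 6
#5 T2 CAS(5→6) fails; counter now 6
#6 T0 CAS(6→7) writes; counter now 7
#7 T2 reads 7
#8 T2 CAS(7→8) writes; counter now 8
#9 T2 reads 8
#10 T2 CAS(8→9) writes; counter now 9
#11 T2 reads 9
#12 T2 CAS(9→10) writes; counter now 10

C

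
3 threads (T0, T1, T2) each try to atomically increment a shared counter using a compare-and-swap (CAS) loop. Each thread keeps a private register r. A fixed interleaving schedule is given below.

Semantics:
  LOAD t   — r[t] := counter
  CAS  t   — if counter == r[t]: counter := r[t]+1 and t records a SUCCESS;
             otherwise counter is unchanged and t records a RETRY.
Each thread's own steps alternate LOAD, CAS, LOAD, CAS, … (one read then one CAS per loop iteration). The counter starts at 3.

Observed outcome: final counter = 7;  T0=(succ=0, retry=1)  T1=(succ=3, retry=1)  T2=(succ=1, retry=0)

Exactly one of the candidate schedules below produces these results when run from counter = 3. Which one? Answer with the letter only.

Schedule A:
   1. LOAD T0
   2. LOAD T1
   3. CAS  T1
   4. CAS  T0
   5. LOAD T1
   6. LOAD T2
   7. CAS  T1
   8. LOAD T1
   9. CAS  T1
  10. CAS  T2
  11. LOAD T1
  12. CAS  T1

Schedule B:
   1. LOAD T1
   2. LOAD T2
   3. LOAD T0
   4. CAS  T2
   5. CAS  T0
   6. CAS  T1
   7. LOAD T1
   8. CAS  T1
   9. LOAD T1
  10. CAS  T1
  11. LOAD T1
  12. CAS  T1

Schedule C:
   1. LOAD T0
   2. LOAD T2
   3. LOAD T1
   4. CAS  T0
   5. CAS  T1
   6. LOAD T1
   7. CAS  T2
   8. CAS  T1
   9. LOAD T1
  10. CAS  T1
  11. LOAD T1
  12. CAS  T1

B

Run B:
#1 T1 reads 3
#2 T2 reads 3
#3 T0 reads 3
#4 T2 CAS(3→4) writes; counter now 4
#5 T0 CAS(3→4) fails; counter now 4
#6 T1 CAS(3→4) fails; counter now 4
#7 T1 reads 4
#8 T1 CAS(4→5) writes; counter now 5
#9 T1 reads 5
#10 T1 CAS(5→6) writes; counter now 6
#11 T1 reads 6
#12 T1 CAS(6→7) writes; counter now 7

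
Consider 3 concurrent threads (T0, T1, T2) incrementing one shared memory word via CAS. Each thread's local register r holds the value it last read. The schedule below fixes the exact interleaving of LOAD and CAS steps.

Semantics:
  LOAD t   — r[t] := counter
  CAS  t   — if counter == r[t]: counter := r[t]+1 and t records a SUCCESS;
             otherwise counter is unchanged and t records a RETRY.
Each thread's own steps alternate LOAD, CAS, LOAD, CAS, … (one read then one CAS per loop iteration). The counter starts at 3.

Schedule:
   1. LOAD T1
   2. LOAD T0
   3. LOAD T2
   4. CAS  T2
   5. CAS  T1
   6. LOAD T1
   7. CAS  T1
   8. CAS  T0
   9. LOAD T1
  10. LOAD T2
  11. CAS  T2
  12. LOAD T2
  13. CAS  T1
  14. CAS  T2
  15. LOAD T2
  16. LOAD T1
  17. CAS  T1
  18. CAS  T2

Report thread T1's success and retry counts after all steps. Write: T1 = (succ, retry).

T1 = (2, 2)

T1 LOAD — after: cnt=3, r=3 — load
T0 LOAD — after: cnt=3, r=3 — load
T2 LOAD — after: cnt=3, r=3 — load
T2 CAS — after: cnt=4, r=3 — ok
T1 CAS — after: cnt=4, r=3 — retry
T1 LOAD — after: cnt=4, r=4 — load
T1 CAS — after: cnt=5, r=4 — ok
T0 CAS — after: cnt=5, r=3 — retry
T1 LOAD — after: cnt=5, r=5 — load
T2 LOAD — after: cnt=5, r=5 — load
T2 CAS — after: cnt=6, r=5 — ok
T2 LOAD — after: cnt=6, r=6 — load
T1 CAS — after: cnt=6, r=5 — retry
T2 CAS — after: cnt=7, r=6 — ok
T2 LOAD — after: cnt=7, r=7 — load
T1 LOAD — after: cnt=7, r=7 — load
T1 CAS — after: cnt=8, r=7 — ok
T2 CAS — after: cnt=8, r=7 — retry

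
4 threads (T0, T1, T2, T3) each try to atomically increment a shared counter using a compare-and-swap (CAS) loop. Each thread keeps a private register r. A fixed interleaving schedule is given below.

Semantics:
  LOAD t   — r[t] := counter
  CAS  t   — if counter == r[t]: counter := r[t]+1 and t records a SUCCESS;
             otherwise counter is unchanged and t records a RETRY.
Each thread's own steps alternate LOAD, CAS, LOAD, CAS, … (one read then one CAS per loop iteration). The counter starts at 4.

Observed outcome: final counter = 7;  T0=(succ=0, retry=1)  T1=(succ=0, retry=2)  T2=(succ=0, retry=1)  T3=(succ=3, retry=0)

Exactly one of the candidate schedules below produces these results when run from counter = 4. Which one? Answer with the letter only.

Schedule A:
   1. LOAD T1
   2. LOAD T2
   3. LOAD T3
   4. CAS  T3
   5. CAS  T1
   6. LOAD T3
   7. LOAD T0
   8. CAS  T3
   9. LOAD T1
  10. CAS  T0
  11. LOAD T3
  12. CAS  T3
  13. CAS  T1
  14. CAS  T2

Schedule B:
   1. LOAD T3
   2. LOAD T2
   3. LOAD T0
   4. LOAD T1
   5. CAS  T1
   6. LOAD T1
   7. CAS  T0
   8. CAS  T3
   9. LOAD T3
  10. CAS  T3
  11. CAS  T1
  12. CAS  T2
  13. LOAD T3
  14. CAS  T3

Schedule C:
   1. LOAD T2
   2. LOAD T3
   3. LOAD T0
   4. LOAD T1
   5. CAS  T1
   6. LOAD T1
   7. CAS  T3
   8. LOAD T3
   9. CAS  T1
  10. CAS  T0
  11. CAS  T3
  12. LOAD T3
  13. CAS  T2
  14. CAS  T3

Run A:
1. LOAD T1 → mem=4 r[T1]=4 [LOAD]
2. LOAD T2 → mem=4 r[T2]=4 [LOAD]
3. LOAD T3 → mem=4 r[T3]=4 [LOAD]
4. CAS T3 → mem=5 r[T3]=4 [OK]
5. CAS T1 → mem=5 r[T1]=4 [RETRY]
6. LOAD T3 → mem=5 r[T3]=5 [LOAD]
7. LOAD T0 → mem=5 r[T0]=5 [LOAD]
8. CAS T3 → mem=6 r[T3]=5 [OK]
9. LOAD T1 → mem=6 r[T1]=6 [LOAD]
10. CAS T0 → mem=6 r[T0]=5 [RETRY]
11. LOAD T3 → mem=6 r[T3]=6 [LOAD]
12. CAS T3 → mem=7 r[T3]=6 [OK]
13. CAS T1 → mem=7 r[T1]=6 [RETRY]
14. CAS T2 → mem=7 r[T2]=4 [RETRY]

A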